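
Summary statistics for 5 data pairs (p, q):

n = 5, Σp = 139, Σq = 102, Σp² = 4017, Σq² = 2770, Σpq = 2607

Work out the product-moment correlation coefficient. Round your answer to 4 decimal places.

-0.7044

r = (nΣpq − ΣpΣq) / √[(nΣp² − (Σp)²)(nΣq² − (Σq)²)]
Numerator: 5×2607 − 139×102 = -1143
Denominator: √[(20085 − 19321)(13850 − 10404)] = √[764 × 3446] = 1622.5733
r = -1143 / 1622.5733 ≈ -0.7044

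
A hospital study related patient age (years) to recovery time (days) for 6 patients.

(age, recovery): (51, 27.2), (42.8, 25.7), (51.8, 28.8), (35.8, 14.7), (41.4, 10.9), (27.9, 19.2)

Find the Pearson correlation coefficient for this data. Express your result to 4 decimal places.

n = 6, Σx = 250.7, Σy = 126.5, Σx² = 10890.09, Σy² = 2933.31, Σxy = 5492.2
nΣxy − ΣxΣy = 32953.2 − 31713.55 = 1239.65
nΣx² − (Σx)² = 65340.54 − 62850.49 = 2490.05; nΣy² − (Σy)² = 17599.86 − 16002.25 = 1597.61
r = 1239.65 / √(2490.05 × 1597.61) = 1239.65 / 1994.5247 ≈ 0.6215

0.6215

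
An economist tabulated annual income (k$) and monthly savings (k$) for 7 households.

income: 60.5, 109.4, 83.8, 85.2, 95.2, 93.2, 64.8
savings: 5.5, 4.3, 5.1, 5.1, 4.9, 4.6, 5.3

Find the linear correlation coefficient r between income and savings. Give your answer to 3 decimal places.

n = 7, Σx = 592.1, Σy = 34.8, Σx² = 51858.41, Σy² = 174.02, Σxy = 2903.71
nΣxy − ΣxΣy = 20325.97 − 20605.08 = -279.11
nΣx² − (Σx)² = 363008.87 − 350582.41 = 12426.46; nΣy² − (Σy)² = 1218.14 − 1211.04 = 7.1
r = -279.11 / √(12426.46 × 7.1) = -279.11 / 297.0318 ≈ -0.940

-0.940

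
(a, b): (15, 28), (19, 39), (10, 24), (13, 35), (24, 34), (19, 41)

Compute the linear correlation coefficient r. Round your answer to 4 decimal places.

0.6233

n = 6, Σa = 100, Σb = 201, Σa² = 1792, Σb² = 6943, Σab = 3451
nΣab − ΣaΣb = 20706 − 20100 = 606
nΣa² − (Σa)² = 10752 − 10000 = 752; nΣb² − (Σb)² = 41658 − 40401 = 1257
r = 606 / √(752 × 1257) = 606 / 972.2469 ≈ 0.6233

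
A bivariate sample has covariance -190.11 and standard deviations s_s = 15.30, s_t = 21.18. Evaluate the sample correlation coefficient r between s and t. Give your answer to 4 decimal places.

r = Cov(s,t) / (s_s · s_t) = -190.11 / (15.30 × 21.18)
  = -190.11 / 324.0540 ≈ -0.5867

-0.5867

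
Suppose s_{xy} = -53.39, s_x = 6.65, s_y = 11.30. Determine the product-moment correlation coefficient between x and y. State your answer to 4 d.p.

r = Cov(x,y) / (s_x · s_y) = -53.39 / (6.65 × 11.30)
  = -53.39 / 75.1450 ≈ -0.7105

-0.7105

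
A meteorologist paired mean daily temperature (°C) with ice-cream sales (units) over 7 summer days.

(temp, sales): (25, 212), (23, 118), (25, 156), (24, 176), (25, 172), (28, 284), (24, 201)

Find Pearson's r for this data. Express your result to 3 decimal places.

n = 7, Σx = 174, Σy = 1319, Σx² = 4340, Σy² = 264821, Σxy = 33214
nΣxy − ΣxΣy = 232498 − 229506 = 2992
nΣx² − (Σx)² = 30380 − 30276 = 104; nΣy² − (Σy)² = 1853747 − 1739761 = 113986
r = 2992 / √(104 × 113986) = 2992 / 3443.0428 ≈ 0.869

0.869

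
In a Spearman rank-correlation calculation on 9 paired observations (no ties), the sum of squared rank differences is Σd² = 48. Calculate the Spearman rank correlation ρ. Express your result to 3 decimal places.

ρ = 1 − 6Σd² / [n(n²−1)] = 1 − 6×48 / (9×80)
  = 1 − 288/720 = 1 − 0.4000 ≈ 0.600

0.600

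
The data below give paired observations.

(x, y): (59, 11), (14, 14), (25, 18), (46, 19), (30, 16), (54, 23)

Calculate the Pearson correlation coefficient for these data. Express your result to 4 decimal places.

0.1435

n = 6, Σx = 228, Σy = 101, Σx² = 10234, Σy² = 1787, Σxy = 3891
nΣxy − ΣxΣy = 23346 − 23028 = 318
nΣx² − (Σx)² = 61404 − 51984 = 9420; nΣy² − (Σy)² = 10722 − 10201 = 521
r = 318 / √(9420 × 521) = 318 / 2215.3600 ≈ 0.1435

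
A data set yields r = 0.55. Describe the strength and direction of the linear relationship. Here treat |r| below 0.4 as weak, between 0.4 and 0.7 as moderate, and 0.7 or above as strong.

moderate positive

r = 0.55 > 0 so the relationship is positive.
|r| = 0.55, which falls in the moderate range.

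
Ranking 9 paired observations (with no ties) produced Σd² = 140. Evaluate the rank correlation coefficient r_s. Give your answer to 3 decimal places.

ρ = 1 − 6Σd² / [n(n²−1)] = 1 − 6×140 / (9×80)
  = 1 − 840/720 = 1 − 1.1667 ≈ -0.167

-0.167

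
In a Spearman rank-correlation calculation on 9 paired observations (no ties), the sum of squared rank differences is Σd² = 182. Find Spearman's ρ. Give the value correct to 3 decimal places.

-0.517

ρ = 1 − 6Σd² / [n(n²−1)] = 1 − 6×182 / (9×80)
  = 1 − 1092/720 = 1 − 1.5167 ≈ -0.517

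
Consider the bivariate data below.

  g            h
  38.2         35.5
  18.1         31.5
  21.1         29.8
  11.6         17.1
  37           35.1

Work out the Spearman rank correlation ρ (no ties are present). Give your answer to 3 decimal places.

0.900

Rank g: 5, 2, 3, 1, 4
Rank h: 5, 3, 2, 1, 4
d = rank(g) − rank(h): 0, -1, 1, 0, 0; Σd² = 2
ρ = 1 − 6Σd² / [n(n²−1)] = 1 − 6×2 / (5×24) = 1 − 12/120 ≈ 0.900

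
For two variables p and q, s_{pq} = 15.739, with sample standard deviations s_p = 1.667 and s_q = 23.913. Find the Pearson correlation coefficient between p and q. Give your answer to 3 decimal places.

r = Cov(p,q) / (s_p · s_q) = 15.739 / (1.667 × 23.913)
  = 15.739 / 39.8630 ≈ 0.395

0.395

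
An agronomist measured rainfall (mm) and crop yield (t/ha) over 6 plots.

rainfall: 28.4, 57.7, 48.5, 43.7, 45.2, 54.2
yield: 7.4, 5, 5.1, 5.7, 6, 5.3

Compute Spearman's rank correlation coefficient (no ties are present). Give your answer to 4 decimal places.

-0.8857

Rank rainfall: 1, 6, 4, 2, 3, 5
Rank yield: 6, 1, 2, 4, 5, 3
d = rank(rainfall) − rank(yield): -5, 5, 2, -2, -2, 2; Σd² = 66
ρ = 1 − 6Σd² / [n(n²−1)] = 1 − 6×66 / (6×35) = 1 − 396/210 ≈ -0.8857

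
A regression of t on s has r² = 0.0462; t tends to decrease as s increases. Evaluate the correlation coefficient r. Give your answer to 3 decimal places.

-0.215

|r| = √0.0462 = 0.215
The association is negative, so r = −0.215.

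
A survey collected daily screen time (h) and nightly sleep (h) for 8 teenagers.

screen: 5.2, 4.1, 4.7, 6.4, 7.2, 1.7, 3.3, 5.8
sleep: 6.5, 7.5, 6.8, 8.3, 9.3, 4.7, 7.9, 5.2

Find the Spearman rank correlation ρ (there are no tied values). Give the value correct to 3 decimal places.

0.524

Rank screen: 5, 3, 4, 7, 8, 1, 2, 6
Rank sleep: 3, 5, 4, 7, 8, 1, 6, 2
d = rank(screen) − rank(sleep): 2, -2, 0, 0, 0, 0, -4, 4; Σd² = 40
ρ = 1 − 6Σd² / [n(n²−1)] = 1 − 6×40 / (8×63) = 1 − 240/504 ≈ 0.524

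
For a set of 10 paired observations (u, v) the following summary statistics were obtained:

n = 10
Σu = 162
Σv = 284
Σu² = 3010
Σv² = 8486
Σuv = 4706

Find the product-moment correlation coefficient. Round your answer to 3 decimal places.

0.261

r = (nΣuv − ΣuΣv) / √[(nΣu² − (Σu)²)(nΣv² − (Σv)²)]
Numerator: 10×4706 − 162×284 = 1052
Denominator: √[(30100 − 26244)(84860 − 80656)] = √[3856 × 4204] = 4026.2419
r = 1052 / 4026.2419 ≈ 0.261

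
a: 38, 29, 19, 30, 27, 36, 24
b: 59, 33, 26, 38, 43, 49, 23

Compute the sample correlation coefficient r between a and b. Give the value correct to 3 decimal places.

0.895

n = 7, Σa = 203, Σb = 271, Σa² = 6147, Σb² = 11469, Σab = 8310
nΣab − ΣaΣb = 58170 − 55013 = 3157
nΣa² − (Σa)² = 43029 − 41209 = 1820; nΣb² − (Σb)² = 80283 − 73441 = 6842
r = 3157 / √(1820 × 6842) = 3157 / 3528.8015 ≈ 0.895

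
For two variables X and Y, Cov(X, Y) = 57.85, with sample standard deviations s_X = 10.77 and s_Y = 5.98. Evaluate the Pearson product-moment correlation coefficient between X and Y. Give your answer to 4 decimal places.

0.8982

r = Cov(X,Y) / (s_X · s_Y) = 57.85 / (10.77 × 5.98)
  = 57.85 / 64.4046 ≈ 0.8982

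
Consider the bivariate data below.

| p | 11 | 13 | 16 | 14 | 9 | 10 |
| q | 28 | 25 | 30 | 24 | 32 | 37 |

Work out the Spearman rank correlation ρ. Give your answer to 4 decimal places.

-0.6000

Rank p: 3, 4, 6, 5, 1, 2
Rank q: 3, 2, 4, 1, 5, 6
d = rank(p) − rank(q): 0, 2, 2, 4, -4, -4; Σd² = 56
ρ = 1 − 6Σd² / [n(n²−1)] = 1 − 6×56 / (6×35) = 1 − 336/210 ≈ -0.6000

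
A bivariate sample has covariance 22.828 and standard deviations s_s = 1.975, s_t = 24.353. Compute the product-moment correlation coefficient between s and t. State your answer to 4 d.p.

r = Cov(s,t) / (s_s · s_t) = 22.828 / (1.975 × 24.353)
  = 22.828 / 48.0972 ≈ 0.4746

0.4746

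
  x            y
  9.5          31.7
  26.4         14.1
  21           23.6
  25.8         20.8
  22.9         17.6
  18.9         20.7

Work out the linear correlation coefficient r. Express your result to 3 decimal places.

n = 6, Σx = 124.5, Σy = 128.5, Σx² = 2775.47, Σy² = 2931.55, Σxy = 2499.9
nΣxy − ΣxΣy = 14999.4 − 15998.25 = -998.85
nΣx² − (Σx)² = 16652.82 − 15500.25 = 1152.57; nΣy² − (Σy)² = 17589.3 − 16512.25 = 1077.05
r = -998.85 / √(1152.57 × 1077.05) = -998.85 / 1114.1703 ≈ -0.896

-0.896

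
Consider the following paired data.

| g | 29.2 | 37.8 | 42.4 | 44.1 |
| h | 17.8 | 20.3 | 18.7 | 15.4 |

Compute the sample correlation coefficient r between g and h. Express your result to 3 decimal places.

n = 4, Σg = 153.5, Σh = 72.2, Σg² = 6024.05, Σh² = 1315.78, Σgh = 2759.12
nΣgh − ΣgΣh = 11036.48 − 11082.7 = -46.22
nΣg² − (Σg)² = 24096.2 − 23562.25 = 533.95; nΣh² − (Σh)² = 5263.12 − 5212.84 = 50.28
r = -46.22 / √(533.95 × 50.28) = -46.22 / 163.8506 ≈ -0.282

-0.282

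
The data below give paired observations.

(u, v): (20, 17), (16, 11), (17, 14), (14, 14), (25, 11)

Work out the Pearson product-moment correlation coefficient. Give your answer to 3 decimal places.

-0.182

n = 5, Σu = 92, Σv = 67, Σu² = 1766, Σv² = 923, Σuv = 1225
nΣuv − ΣuΣv = 6125 − 6164 = -39
nΣu² − (Σu)² = 8830 − 8464 = 366; nΣv² − (Σv)² = 4615 − 4489 = 126
r = -39 / √(366 × 126) = -39 / 214.7464 ≈ -0.182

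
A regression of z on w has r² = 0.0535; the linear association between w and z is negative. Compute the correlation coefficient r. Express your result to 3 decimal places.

-0.231

|r| = √0.0535 = 0.231
The association is negative, so r = −0.231.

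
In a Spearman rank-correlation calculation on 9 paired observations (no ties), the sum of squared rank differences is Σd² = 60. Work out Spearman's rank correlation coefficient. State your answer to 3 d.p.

0.500

ρ = 1 − 6Σd² / [n(n²−1)] = 1 − 6×60 / (9×80)
  = 1 − 360/720 = 1 − 0.5000 ≈ 0.500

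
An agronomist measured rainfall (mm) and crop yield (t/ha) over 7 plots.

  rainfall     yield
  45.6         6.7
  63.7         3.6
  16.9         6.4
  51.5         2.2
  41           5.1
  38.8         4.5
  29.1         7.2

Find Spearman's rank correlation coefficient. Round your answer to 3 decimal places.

-0.643

Rank rainfall: 5, 7, 1, 6, 4, 3, 2
Rank yield: 6, 2, 5, 1, 4, 3, 7
d = rank(rainfall) − rank(yield): -1, 5, -4, 5, 0, 0, -5; Σd² = 92
ρ = 1 − 6Σd² / [n(n²−1)] = 1 − 6×92 / (7×48) = 1 − 552/336 ≈ -0.643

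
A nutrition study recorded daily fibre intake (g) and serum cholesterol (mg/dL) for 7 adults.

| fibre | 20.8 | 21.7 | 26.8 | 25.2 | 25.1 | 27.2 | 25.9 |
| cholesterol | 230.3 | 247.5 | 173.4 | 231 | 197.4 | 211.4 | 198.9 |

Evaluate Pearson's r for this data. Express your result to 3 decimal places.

-0.727

n = 7, Σx = 172.7, Σy = 1489.9, Σx² = 4297.47, Σy² = 320940.83, Σxy = 36485.64
nΣxy − ΣxΣy = 255399.48 − 257305.73 = -1906.25
nΣx² − (Σx)² = 30082.29 − 29825.29 = 257; nΣy² − (Σy)² = 2246585.81 − 2219802.01 = 26783.8
r = -1906.25 / √(257 × 26783.8) = -1906.25 / 2623.6304 ≈ -0.727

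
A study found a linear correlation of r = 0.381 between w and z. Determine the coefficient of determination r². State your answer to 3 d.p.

0.145

r² = (0.381)² = 0.145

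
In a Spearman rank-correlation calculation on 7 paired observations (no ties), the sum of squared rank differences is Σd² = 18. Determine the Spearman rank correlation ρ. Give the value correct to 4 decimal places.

ρ = 1 − 6Σd² / [n(n²−1)] = 1 − 6×18 / (7×48)
  = 1 − 108/336 = 1 − 0.32143 ≈ 0.6786

0.6786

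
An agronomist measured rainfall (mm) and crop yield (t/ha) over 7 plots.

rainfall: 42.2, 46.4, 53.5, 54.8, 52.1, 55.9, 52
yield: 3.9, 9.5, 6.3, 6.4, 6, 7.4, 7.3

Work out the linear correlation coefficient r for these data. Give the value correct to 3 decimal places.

n = 7, Σx = 356.9, Σy = 46.8, Σx² = 18342.31, Σy² = 330.16, Σxy = 2399.01
nΣxy − ΣxΣy = 16793.07 − 16702.92 = 90.15
nΣx² − (Σx)² = 128396.17 − 127377.61 = 1018.56; nΣy² − (Σy)² = 2311.12 − 2190.24 = 120.88
r = 90.15 / √(1018.56 × 120.88) = 90.15 / 350.8896 ≈ 0.257

0.257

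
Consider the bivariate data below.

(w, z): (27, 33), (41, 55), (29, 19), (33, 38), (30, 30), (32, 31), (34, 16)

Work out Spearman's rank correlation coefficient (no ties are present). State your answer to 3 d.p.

Rank w: 1, 7, 2, 5, 3, 4, 6
Rank z: 5, 7, 2, 6, 3, 4, 1
d = rank(w) − rank(z): -4, 0, 0, -1, 0, 0, 5; Σd² = 42
ρ = 1 − 6Σd² / [n(n²−1)] = 1 − 6×42 / (7×48) = 1 − 252/336 ≈ 0.250

0.250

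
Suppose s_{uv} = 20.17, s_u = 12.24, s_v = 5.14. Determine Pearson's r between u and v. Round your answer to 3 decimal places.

0.321

r = Cov(u,v) / (s_u · s_v) = 20.17 / (12.24 × 5.14)
  = 20.17 / 62.9136 ≈ 0.321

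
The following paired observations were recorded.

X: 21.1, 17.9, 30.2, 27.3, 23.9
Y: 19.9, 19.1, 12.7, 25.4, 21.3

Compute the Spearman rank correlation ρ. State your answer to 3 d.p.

0.000

Rank X: 2, 1, 5, 4, 3
Rank Y: 3, 2, 1, 5, 4
d = rank(X) − rank(Y): -1, -1, 4, -1, -1; Σd² = 20
ρ = 1 − 6Σd² / [n(n²−1)] = 1 − 6×20 / (5×24) = 1 − 120/120 ≈ 0.000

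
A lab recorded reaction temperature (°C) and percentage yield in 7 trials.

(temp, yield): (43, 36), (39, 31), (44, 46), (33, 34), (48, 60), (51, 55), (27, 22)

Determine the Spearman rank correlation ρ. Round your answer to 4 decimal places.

Rank temp: 4, 3, 5, 2, 6, 7, 1
Rank yield: 4, 2, 5, 3, 7, 6, 1
d = rank(temp) − rank(yield): 0, 1, 0, -1, -1, 1, 0; Σd² = 4
ρ = 1 − 6Σd² / [n(n²−1)] = 1 − 6×4 / (7×48) = 1 − 24/336 ≈ 0.9286

0.9286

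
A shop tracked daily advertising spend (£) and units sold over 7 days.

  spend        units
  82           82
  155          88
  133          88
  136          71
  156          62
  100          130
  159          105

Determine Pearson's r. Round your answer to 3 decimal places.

-0.315

n = 7, Σx = 921, Σy = 626, Σx² = 126551, Σy² = 59022, Σxy = 81091
nΣxy − ΣxΣy = 567637 − 576546 = -8909
nΣx² − (Σx)² = 885857 − 848241 = 37616; nΣy² − (Σy)² = 413154 − 391876 = 21278
r = -8909 / √(37616 × 21278) = -8909 / 28291.2221 ≈ -0.315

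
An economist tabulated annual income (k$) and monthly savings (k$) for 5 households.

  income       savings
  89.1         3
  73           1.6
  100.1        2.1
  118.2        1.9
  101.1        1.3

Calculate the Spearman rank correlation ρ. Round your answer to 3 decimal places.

-0.200

Rank income: 2, 1, 3, 5, 4
Rank savings: 5, 2, 4, 3, 1
d = rank(income) − rank(savings): -3, -1, -1, 2, 3; Σd² = 24
ρ = 1 − 6Σd² / [n(n²−1)] = 1 − 6×24 / (5×24) = 1 − 144/120 ≈ -0.200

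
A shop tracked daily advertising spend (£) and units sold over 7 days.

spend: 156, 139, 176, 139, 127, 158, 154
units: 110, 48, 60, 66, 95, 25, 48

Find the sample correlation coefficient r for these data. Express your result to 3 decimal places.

n = 7, Σx = 1049, Σy = 452, Σx² = 158763, Σy² = 34314, Σxy = 66973
nΣxy − ΣxΣy = 468811 − 474148 = -5337
nΣx² − (Σx)² = 1111341 − 1100401 = 10940; nΣy² − (Σy)² = 240198 − 204304 = 35894
r = -5337 / √(10940 × 35894) = -5337 / 19816.1641 ≈ -0.269

-0.269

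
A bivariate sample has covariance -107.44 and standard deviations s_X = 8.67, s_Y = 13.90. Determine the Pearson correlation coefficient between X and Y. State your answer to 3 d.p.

-0.892

r = Cov(X,Y) / (s_X · s_Y) = -107.44 / (8.67 × 13.90)
  = -107.44 / 120.5130 ≈ -0.892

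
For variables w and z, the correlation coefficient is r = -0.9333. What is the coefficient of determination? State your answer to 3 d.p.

r² = (-0.9333)² = 0.871

0.871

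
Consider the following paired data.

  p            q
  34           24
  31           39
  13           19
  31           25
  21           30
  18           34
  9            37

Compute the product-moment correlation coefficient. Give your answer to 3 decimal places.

-0.100

n = 7, Σp = 157, Σq = 208, Σp² = 4093, Σq² = 6508, Σpq = 4622
nΣpq − ΣpΣq = 32354 − 32656 = -302
nΣp² − (Σp)² = 28651 − 24649 = 4002; nΣq² − (Σq)² = 45556 − 43264 = 2292
r = -302 / √(4002 × 2292) = -302 / 3028.6274 ≈ -0.100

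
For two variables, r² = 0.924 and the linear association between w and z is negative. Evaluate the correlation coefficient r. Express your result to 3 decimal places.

|r| = √0.924 = 0.961
The association is negative, so r = −0.961.

-0.961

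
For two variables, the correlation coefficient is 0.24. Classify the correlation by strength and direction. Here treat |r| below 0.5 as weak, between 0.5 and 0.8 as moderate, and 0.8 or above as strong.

r = 0.24 > 0 so the relationship is positive.
|r| = 0.24, which falls in the weak range.

weak positive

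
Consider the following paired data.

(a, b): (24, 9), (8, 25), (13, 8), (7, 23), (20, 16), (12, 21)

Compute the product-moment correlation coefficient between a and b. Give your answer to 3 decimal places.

n = 6, Σa = 84, Σb = 102, Σa² = 1402, Σb² = 1996, Σab = 1253
nΣab − ΣaΣb = 7518 − 8568 = -1050
nΣa² − (Σa)² = 8412 − 7056 = 1356; nΣb² − (Σb)² = 11976 − 10404 = 1572
r = -1050 / √(1356 × 1572) = -1050 / 1460.0110 ≈ -0.719

-0.719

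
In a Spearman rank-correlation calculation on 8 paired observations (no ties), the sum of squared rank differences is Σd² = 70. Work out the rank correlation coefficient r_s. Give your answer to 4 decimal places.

ρ = 1 − 6Σd² / [n(n²−1)] = 1 − 6×70 / (8×63)
  = 1 − 420/504 = 1 − 0.83333 ≈ 0.1667

0.1667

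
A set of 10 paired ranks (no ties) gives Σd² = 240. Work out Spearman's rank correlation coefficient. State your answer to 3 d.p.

ρ = 1 − 6Σd² / [n(n²−1)] = 1 − 6×240 / (10×99)
  = 1 − 1440/990 = 1 − 1.4545 ≈ -0.455

-0.455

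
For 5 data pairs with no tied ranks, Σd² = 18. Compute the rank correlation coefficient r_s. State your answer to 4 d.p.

ρ = 1 − 6Σd² / [n(n²−1)] = 1 − 6×18 / (5×24)
  = 1 − 108/120 = 1 − 0.90000 ≈ 0.1000

0.1000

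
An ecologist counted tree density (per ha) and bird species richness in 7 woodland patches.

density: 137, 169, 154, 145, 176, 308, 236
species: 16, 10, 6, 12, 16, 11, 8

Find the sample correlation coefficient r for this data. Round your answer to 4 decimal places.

n = 7, Σx = 1325, Σy = 79, Σx² = 273607, Σy² = 977, Σxy = 14638
nΣxy − ΣxΣy = 102466 − 104675 = -2209
nΣx² − (Σx)² = 1915249 − 1755625 = 159624; nΣy² − (Σy)² = 6839 − 6241 = 598
r = -2209 / √(159624 × 598) = -2209 / 9770.1153 ≈ -0.2261

-0.2261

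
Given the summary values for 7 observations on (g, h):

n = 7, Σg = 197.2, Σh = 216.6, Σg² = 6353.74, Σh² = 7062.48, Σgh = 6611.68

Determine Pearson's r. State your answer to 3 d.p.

0.951

r = (nΣgh − ΣgΣh) / √[(nΣg² − (Σg)²)(nΣh² − (Σh)²)]
Numerator: 7×6611.68 − 197.2×216.6 = 3568.24
Denominator: √[(44476.18 − 38887.84)(49437.36 − 46915.56)] = √[5588.34 × 2521.8] = 3754.0213
r = 3568.24 / 3754.0213 ≈ 0.951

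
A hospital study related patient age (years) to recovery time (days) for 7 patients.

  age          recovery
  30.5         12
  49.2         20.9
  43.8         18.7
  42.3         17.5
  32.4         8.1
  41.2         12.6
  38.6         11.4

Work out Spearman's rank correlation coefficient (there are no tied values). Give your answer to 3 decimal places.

Rank age: 1, 7, 6, 5, 2, 4, 3
Rank recovery: 3, 7, 6, 5, 1, 4, 2
d = rank(age) − rank(recovery): -2, 0, 0, 0, 1, 0, 1; Σd² = 6
ρ = 1 − 6Σd² / [n(n²−1)] = 1 − 6×6 / (7×48) = 1 − 36/336 ≈ 0.893

0.893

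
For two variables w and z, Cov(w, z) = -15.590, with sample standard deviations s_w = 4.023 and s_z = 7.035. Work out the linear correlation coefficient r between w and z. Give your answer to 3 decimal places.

-0.551

r = Cov(w,z) / (s_w · s_z) = -15.590 / (4.023 × 7.035)
  = -15.590 / 28.3018 ≈ -0.551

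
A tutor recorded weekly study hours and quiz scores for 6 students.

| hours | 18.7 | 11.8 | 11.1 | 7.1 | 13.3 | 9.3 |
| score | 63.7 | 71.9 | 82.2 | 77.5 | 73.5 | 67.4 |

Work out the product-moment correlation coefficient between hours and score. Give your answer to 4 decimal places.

n = 6, Σx = 71.3, Σy = 436.2, Σx² = 925.93, Σy² = 31935.4, Σxy = 5106.65
nΣxy − ΣxΣy = 30639.9 − 31101.06 = -461.16
nΣx² − (Σx)² = 5555.58 − 5083.69 = 471.89; nΣy² − (Σy)² = 191612.4 − 190270.44 = 1341.96
r = -461.16 / √(471.89 × 1341.96) = -461.16 / 795.7748 ≈ -0.5795

-0.5795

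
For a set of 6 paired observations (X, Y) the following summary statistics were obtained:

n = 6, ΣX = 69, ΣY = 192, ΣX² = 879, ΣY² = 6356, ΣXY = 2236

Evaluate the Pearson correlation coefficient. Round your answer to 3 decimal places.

0.208

r = (nΣXY − ΣXΣY) / √[(nΣX² − (ΣX)²)(nΣY² − (ΣY)²)]
Numerator: 6×2236 − 69×192 = 168
Denominator: √[(5274 − 4761)(38136 − 36864)] = √[513 × 1272] = 807.7970
r = 168 / 807.7970 ≈ 0.208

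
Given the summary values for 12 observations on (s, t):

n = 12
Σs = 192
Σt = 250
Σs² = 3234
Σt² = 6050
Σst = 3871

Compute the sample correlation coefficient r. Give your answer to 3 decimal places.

-0.349

r = (nΣst − ΣsΣt) / √[(nΣs² − (Σs)²)(nΣt² − (Σt)²)]
Numerator: 12×3871 − 192×250 = -1548
Denominator: √[(38808 − 36864)(72600 − 62500)] = √[1944 × 10100] = 4431.0721
r = -1548 / 4431.0721 ≈ -0.349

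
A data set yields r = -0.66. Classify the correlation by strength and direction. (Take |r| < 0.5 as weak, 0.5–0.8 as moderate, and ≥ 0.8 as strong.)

r = -0.66 < 0 so the relationship is negative.
|r| = 0.66, which falls in the moderate range.

moderate negative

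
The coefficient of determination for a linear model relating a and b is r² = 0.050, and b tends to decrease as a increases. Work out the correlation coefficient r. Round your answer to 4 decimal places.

|r| = √0.050 = 0.2236
The association is negative, so r = −0.2236.

-0.2236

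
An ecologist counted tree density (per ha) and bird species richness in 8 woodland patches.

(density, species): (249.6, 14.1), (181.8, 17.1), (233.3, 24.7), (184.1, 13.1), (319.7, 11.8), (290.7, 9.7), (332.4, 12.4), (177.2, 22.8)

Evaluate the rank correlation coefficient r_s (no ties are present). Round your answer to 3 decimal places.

-0.714

Rank density: 5, 2, 4, 3, 7, 6, 8, 1
Rank species: 5, 6, 8, 4, 2, 1, 3, 7
d = rank(density) − rank(species): 0, -4, -4, -1, 5, 5, 5, -6; Σd² = 144
ρ = 1 − 6Σd² / [n(n²−1)] = 1 − 6×144 / (8×63) = 1 − 864/504 ≈ -0.714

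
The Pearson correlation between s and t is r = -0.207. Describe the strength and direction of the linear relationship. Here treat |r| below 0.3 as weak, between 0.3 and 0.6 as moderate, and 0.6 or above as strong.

r = -0.207 < 0 so the relationship is negative.
|r| = 0.207, which falls in the weak range.

weak negative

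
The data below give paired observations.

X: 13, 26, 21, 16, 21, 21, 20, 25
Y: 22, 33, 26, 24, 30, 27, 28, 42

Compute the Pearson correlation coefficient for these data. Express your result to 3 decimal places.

n = 8, ΣX = 163, ΣY = 232, ΣX² = 3449, ΣY² = 7002, ΣXY = 4881
nΣXY − ΣXΣY = 39048 − 37816 = 1232
nΣX² − (ΣX)² = 27592 − 26569 = 1023; nΣY² − (ΣY)² = 56016 − 53824 = 2192
r = 1232 / √(1023 × 2192) = 1232 / 1497.4699 ≈ 0.823

0.823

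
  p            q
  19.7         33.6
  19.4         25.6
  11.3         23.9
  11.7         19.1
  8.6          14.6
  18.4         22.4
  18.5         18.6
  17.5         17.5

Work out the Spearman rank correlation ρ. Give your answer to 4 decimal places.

Rank p: 8, 7, 2, 3, 1, 5, 6, 4
Rank q: 8, 7, 6, 4, 1, 5, 3, 2
d = rank(p) − rank(q): 0, 0, -4, -1, 0, 0, 3, 2; Σd² = 30
ρ = 1 − 6Σd² / [n(n²−1)] = 1 − 6×30 / (8×63) = 1 − 180/504 ≈ 0.6429

0.6429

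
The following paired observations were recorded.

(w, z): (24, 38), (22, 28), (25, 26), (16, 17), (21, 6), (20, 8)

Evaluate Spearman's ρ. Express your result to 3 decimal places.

Rank w: 5, 4, 6, 1, 3, 2
Rank z: 6, 5, 4, 3, 1, 2
d = rank(w) − rank(z): -1, -1, 2, -2, 2, 0; Σd² = 14
ρ = 1 − 6Σd² / [n(n²−1)] = 1 − 6×14 / (6×35) = 1 − 84/210 ≈ 0.600

0.600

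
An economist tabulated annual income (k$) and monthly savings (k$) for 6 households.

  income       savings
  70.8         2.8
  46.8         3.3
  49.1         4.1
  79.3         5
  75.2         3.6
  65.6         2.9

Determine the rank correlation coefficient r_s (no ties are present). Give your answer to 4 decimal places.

Rank income: 4, 1, 2, 6, 5, 3
Rank savings: 1, 3, 5, 6, 4, 2
d = rank(income) − rank(savings): 3, -2, -3, 0, 1, 1; Σd² = 24
ρ = 1 − 6Σd² / [n(n²−1)] = 1 − 6×24 / (6×35) = 1 − 144/210 ≈ 0.3143

0.3143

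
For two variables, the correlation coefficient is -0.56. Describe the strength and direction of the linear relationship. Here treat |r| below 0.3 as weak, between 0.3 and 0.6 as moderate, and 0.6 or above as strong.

moderate negative

r = -0.56 < 0 so the relationship is negative.
|r| = 0.56, which falls in the moderate range.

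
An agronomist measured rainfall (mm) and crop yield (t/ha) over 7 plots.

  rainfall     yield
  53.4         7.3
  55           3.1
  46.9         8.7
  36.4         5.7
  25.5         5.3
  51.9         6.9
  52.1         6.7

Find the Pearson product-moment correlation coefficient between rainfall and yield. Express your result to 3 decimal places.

0.111

n = 7, Σx = 321.2, Σy = 43.7, Σx² = 15459.4, Σy² = 291.67, Σxy = 2018.16
nΣxy − ΣxΣy = 14127.12 − 14036.44 = 90.68
nΣx² − (Σx)² = 108215.8 − 103169.44 = 5046.36; nΣy² − (Σy)² = 2041.69 − 1909.69 = 132
r = 90.68 / √(5046.36 × 132) = 90.68 / 816.1615 ≈ 0.111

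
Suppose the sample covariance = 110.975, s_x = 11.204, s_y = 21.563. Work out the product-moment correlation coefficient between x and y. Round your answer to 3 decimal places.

r = Cov(x,y) / (s_x · s_y) = 110.975 / (11.204 × 21.563)
  = 110.975 / 241.5919 ≈ 0.459

0.459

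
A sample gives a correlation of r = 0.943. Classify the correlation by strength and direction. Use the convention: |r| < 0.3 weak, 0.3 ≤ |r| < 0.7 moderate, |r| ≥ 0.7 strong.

strong positive

r = 0.943 > 0 so the relationship is positive.
|r| = 0.943, which falls in the strong range.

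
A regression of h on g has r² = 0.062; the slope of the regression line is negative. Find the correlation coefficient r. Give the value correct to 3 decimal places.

-0.249

|r| = √0.062 = 0.249
The association is negative, so r = −0.249.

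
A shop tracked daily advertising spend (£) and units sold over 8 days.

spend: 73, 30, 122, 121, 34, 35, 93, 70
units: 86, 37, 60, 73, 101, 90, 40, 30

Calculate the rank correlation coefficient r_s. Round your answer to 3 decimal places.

Rank spend: 5, 1, 8, 7, 2, 3, 6, 4
Rank units: 6, 2, 4, 5, 8, 7, 3, 1
d = rank(spend) − rank(units): -1, -1, 4, 2, -6, -4, 3, 3; Σd² = 92
ρ = 1 − 6Σd² / [n(n²−1)] = 1 − 6×92 / (8×63) = 1 − 552/504 ≈ -0.095

-0.095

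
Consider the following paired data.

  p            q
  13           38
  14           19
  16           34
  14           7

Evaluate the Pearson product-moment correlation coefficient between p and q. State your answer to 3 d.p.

0.102

n = 4, Σp = 57, Σq = 98, Σp² = 817, Σq² = 3010, Σpq = 1402
nΣpq − ΣpΣq = 5608 − 5586 = 22
nΣp² − (Σp)² = 3268 − 3249 = 19; nΣq² − (Σq)² = 12040 − 9604 = 2436
r = 22 / √(19 × 2436) = 22 / 215.1372 ≈ 0.102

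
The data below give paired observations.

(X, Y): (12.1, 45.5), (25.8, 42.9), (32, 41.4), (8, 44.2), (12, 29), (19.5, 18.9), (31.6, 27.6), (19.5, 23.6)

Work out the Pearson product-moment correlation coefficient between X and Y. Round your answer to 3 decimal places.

-0.141

n = 8, ΣX = 160.5, ΣY = 273.1, ΣX² = 3803.11, ΣY² = 10095.19, ΣXY = 5384.68
nΣXY − ΣXΣY = 43077.44 − 43832.55 = -755.11
nΣX² − (ΣX)² = 30424.88 − 25760.25 = 4664.63; nΣY² − (ΣY)² = 80761.52 − 74583.61 = 6177.91
r = -755.11 / √(4664.63 × 6177.91) = -755.11 / 5368.2087 ≈ -0.141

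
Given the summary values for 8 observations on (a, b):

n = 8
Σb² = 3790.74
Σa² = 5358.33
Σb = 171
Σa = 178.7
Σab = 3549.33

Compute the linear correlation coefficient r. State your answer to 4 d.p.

-0.6281

r = (nΣab − ΣaΣb) / √[(nΣa² − (Σa)²)(nΣb² − (Σb)²)]
Numerator: 8×3549.33 − 178.7×171 = -2163.06
Denominator: √[(42866.64 − 31933.69)(30325.92 − 29241)] = √[10932.95 × 1084.92] = 3444.0349
r = -2163.06 / 3444.0349 ≈ -0.6281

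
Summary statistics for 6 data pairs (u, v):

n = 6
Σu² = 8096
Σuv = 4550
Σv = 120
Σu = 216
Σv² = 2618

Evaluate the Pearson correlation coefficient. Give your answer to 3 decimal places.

r = (nΣuv − ΣuΣv) / √[(nΣu² − (Σu)²)(nΣv² − (Σv)²)]
Numerator: 6×4550 − 216×120 = 1380
Denominator: √[(48576 − 46656)(15708 − 14400)] = √[1920 × 1308] = 1584.7271
r = 1380 / 1584.7271 ≈ 0.871

0.871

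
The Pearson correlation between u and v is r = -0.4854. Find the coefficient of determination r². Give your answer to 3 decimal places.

0.236

r² = (-0.4854)² = 0.236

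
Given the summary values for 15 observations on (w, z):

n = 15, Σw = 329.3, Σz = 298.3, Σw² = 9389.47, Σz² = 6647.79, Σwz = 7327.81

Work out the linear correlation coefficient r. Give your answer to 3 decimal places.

0.627

r = (nΣwz − ΣwΣz) / √[(nΣw² − (Σw)²)(nΣz² − (Σz)²)]
Numerator: 15×7327.81 − 329.3×298.3 = 11686.96
Denominator: √[(140842.05 − 108438.49)(99716.85 − 88982.89)] = √[32403.56 × 10733.96] = 18649.8932
r = 11686.96 / 18649.8932 ≈ 0.627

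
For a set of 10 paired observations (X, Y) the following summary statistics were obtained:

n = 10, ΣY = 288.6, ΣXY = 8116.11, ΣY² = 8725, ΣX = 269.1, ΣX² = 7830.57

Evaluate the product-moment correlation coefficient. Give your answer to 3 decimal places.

r = (nΣXY − ΣXΣY) / √[(nΣX² − (ΣX)²)(nΣY² − (ΣY)²)]
Numerator: 10×8116.11 − 269.1×288.6 = 3498.84
Denominator: √[(78305.7 − 72414.81)(87250 − 83289.96)] = √[5890.89 × 3960.04] = 4829.9234
r = 3498.84 / 4829.9234 ≈ 0.724

0.724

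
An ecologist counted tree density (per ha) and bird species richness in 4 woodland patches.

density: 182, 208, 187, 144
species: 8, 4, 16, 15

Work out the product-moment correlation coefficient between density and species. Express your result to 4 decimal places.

n = 4, Σx = 721, Σy = 43, Σx² = 132093, Σy² = 561, Σxy = 7440
nΣxy − ΣxΣy = 29760 − 31003 = -1243
nΣx² − (Σx)² = 528372 − 519841 = 8531; nΣy² − (Σy)² = 2244 − 1849 = 395
r = -1243 / √(8531 × 395) = -1243 / 1835.6865 ≈ -0.6771

-0.6771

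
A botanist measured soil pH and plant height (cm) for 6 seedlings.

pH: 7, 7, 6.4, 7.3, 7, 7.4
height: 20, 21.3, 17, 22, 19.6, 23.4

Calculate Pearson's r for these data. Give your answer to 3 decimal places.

0.958

n = 6, Σx = 42.1, Σy = 123.3, Σx² = 296.01, Σy² = 2558.41, Σxy = 868.86
nΣxy − ΣxΣy = 5213.16 − 5190.93 = 22.23
nΣx² − (Σx)² = 1776.06 − 1772.41 = 3.65; nΣy² − (Σy)² = 15350.46 − 15202.89 = 147.57
r = 22.23 / √(3.65 × 147.57) = 22.23 / 23.2084 ≈ 0.958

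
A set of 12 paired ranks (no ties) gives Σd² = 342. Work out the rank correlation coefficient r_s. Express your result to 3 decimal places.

-0.196

ρ = 1 − 6Σd² / [n(n²−1)] = 1 − 6×342 / (12×143)
  = 1 − 2052/1716 = 1 − 1.1958 ≈ -0.196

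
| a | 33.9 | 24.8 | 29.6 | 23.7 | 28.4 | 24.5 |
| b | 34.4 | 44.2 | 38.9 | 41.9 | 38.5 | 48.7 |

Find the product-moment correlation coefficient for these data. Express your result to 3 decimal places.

-0.859

n = 6, Σa = 164.9, Σb = 246.6, Σa² = 4608.91, Σb² = 10259.76, Σab = 6693.34
nΣab − ΣaΣb = 40160.04 − 40664.34 = -504.3
nΣa² − (Σa)² = 27653.46 − 27192.01 = 461.45; nΣb² − (Σb)² = 61558.56 − 60811.56 = 747
r = -504.3 / √(461.45 × 747) = -504.3 / 587.1143 ≈ -0.859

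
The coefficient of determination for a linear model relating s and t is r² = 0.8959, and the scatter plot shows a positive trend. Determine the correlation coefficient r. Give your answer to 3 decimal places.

0.947

|r| = √0.8959 = 0.947
The association is positive, so r = 0.947.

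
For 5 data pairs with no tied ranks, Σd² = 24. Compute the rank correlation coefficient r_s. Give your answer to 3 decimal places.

-0.200

ρ = 1 − 6Σd² / [n(n²−1)] = 1 − 6×24 / (5×24)
  = 1 − 144/120 = 1 − 1.2000 ≈ -0.200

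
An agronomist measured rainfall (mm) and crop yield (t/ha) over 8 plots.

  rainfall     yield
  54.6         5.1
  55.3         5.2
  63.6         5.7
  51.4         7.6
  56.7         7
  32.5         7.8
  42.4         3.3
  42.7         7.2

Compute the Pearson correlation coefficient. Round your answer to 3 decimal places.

-0.213

n = 8, Σx = 399.2, Σy = 48.9, Σx² = 20618.36, Σy² = 315.87, Σxy = 2416.94
nΣxy − ΣxΣy = 19335.52 − 19520.88 = -185.36
nΣx² − (Σx)² = 164946.88 − 159360.64 = 5586.24; nΣy² − (Σy)² = 2526.96 − 2391.21 = 135.75
r = -185.36 / √(5586.24 × 135.75) = -185.36 / 870.8226 ≈ -0.213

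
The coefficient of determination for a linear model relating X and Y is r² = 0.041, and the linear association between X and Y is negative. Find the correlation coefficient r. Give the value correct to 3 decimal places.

-0.202

|r| = √0.041 = 0.202
The association is negative, so r = −0.202.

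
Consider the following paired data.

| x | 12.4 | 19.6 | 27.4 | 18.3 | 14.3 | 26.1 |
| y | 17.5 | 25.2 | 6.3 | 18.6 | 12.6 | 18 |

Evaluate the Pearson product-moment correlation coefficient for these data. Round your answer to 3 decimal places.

-0.305

n = 6, Σx = 118.1, Σy = 98.2, Σx² = 2509.27, Σy² = 1809.7, Σxy = 1873.9
nΣxy − ΣxΣy = 11243.4 − 11597.42 = -354.02
nΣx² − (Σx)² = 15055.62 − 13947.61 = 1108.01; nΣy² − (Σy)² = 10858.2 − 9643.24 = 1214.96
r = -354.02 / √(1108.01 × 1214.96) = -354.02 / 1160.2533 ≈ -0.305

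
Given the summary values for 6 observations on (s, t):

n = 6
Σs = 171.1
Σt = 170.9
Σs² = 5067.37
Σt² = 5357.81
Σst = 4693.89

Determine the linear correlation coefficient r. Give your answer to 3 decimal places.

r = (nΣst − ΣsΣt) / √[(nΣs² − (Σs)²)(nΣt² − (Σt)²)]
Numerator: 6×4693.89 − 171.1×170.9 = -1077.65
Denominator: √[(30404.22 − 29275.21)(32146.86 − 29206.81)] = √[1129.01 × 2940.05] = 1821.9072
r = -1077.65 / 1821.9072 ≈ -0.591

-0.591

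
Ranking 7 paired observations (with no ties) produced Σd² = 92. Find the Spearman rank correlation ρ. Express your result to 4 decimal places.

ρ = 1 − 6Σd² / [n(n²−1)] = 1 − 6×92 / (7×48)
  = 1 − 552/336 = 1 − 1.64286 ≈ -0.6429

-0.6429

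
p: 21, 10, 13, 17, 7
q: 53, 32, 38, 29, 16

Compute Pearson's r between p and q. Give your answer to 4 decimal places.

0.8247

n = 5, Σp = 68, Σq = 168, Σp² = 1048, Σq² = 6374, Σpq = 2532
nΣpq − ΣpΣq = 12660 − 11424 = 1236
nΣp² − (Σp)² = 5240 − 4624 = 616; nΣq² − (Σq)² = 31870 − 28224 = 3646
r = 1236 / √(616 × 3646) = 1236 / 1498.6447 ≈ 0.8247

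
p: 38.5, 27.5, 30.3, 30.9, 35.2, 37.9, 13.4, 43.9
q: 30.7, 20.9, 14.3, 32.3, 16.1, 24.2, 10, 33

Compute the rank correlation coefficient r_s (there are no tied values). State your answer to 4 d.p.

Rank p: 7, 2, 3, 4, 5, 6, 1, 8
Rank q: 6, 4, 2, 7, 3, 5, 1, 8
d = rank(p) − rank(q): 1, -2, 1, -3, 2, 1, 0, 0; Σd² = 20
ρ = 1 − 6Σd² / [n(n²−1)] = 1 − 6×20 / (8×63) = 1 − 120/504 ≈ 0.7619

0.7619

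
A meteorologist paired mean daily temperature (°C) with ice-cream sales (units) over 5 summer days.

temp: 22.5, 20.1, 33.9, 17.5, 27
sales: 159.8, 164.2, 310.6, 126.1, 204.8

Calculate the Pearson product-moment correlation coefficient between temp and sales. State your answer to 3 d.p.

n = 5, Σx = 121, Σy = 965.5, Σx² = 3094.72, Σy² = 206814.29, Σxy = 25161.61
nΣxy − ΣxΣy = 125808.05 − 116825.5 = 8982.55
nΣx² − (Σx)² = 15473.6 − 14641 = 832.6; nΣy² − (Σy)² = 1034071.45 − 932190.25 = 101881.2
r = 8982.55 / √(832.6 × 101881.2) = 8982.55 / 9210.1187 ≈ 0.975

0.975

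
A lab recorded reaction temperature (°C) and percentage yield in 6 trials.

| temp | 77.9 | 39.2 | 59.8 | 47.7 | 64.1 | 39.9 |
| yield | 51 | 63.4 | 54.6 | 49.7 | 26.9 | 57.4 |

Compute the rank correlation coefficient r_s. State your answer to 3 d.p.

-0.714

Rank temp: 6, 1, 4, 3, 5, 2
Rank yield: 3, 6, 4, 2, 1, 5
d = rank(temp) − rank(yield): 3, -5, 0, 1, 4, -3; Σd² = 60
ρ = 1 − 6Σd² / [n(n²−1)] = 1 − 6×60 / (6×35) = 1 − 360/210 ≈ -0.714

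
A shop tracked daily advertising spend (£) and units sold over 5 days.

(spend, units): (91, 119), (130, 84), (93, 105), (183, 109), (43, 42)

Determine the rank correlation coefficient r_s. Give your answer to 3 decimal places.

0.300

Rank spend: 2, 4, 3, 5, 1
Rank units: 5, 2, 3, 4, 1
d = rank(spend) − rank(units): -3, 2, 0, 1, 0; Σd² = 14
ρ = 1 − 6Σd² / [n(n²−1)] = 1 − 6×14 / (5×24) = 1 − 84/120 ≈ 0.300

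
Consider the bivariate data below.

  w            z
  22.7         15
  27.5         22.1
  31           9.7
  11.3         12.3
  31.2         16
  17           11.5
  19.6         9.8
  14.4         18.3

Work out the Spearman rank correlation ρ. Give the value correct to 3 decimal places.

0.024

Rank w: 5, 6, 7, 1, 8, 3, 4, 2
Rank z: 5, 8, 1, 4, 6, 3, 2, 7
d = rank(w) − rank(z): 0, -2, 6, -3, 2, 0, 2, -5; Σd² = 82
ρ = 1 − 6Σd² / [n(n²−1)] = 1 − 6×82 / (8×63) = 1 − 492/504 ≈ 0.024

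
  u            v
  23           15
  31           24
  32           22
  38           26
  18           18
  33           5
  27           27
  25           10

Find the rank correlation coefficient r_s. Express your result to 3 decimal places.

0.214

Rank u: 2, 5, 6, 8, 1, 7, 4, 3
Rank v: 3, 6, 5, 7, 4, 1, 8, 2
d = rank(u) − rank(v): -1, -1, 1, 1, -3, 6, -4, 1; Σd² = 66
ρ = 1 − 6Σd² / [n(n²−1)] = 1 − 6×66 / (8×63) = 1 − 396/504 ≈ 0.214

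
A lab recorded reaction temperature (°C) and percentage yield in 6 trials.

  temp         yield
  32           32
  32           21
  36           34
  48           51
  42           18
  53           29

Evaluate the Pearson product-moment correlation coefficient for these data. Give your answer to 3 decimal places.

0.331

n = 6, Σx = 243, Σy = 185, Σx² = 10221, Σy² = 6387, Σxy = 7661
nΣxy − ΣxΣy = 45966 − 44955 = 1011
nΣx² − (Σx)² = 61326 − 59049 = 2277; nΣy² − (Σy)² = 38322 − 34225 = 4097
r = 1011 / √(2277 × 4097) = 1011 / 3054.3197 ≈ 0.331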